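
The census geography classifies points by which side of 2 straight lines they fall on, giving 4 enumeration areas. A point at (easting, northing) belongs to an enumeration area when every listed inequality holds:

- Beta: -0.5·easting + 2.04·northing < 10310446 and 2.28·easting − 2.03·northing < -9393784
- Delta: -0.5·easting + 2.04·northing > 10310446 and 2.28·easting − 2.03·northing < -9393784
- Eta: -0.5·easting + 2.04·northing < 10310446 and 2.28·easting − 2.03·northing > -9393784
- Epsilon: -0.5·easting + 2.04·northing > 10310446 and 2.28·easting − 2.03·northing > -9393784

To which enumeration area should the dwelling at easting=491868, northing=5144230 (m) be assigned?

-0.5·491868 + 2.04·5144230 = 10248295.200, which is < 10310446
2.28·491868 − 2.03·5144230 = -9321327.860, which is > -9393784
This sign pattern matches Eta.

Eta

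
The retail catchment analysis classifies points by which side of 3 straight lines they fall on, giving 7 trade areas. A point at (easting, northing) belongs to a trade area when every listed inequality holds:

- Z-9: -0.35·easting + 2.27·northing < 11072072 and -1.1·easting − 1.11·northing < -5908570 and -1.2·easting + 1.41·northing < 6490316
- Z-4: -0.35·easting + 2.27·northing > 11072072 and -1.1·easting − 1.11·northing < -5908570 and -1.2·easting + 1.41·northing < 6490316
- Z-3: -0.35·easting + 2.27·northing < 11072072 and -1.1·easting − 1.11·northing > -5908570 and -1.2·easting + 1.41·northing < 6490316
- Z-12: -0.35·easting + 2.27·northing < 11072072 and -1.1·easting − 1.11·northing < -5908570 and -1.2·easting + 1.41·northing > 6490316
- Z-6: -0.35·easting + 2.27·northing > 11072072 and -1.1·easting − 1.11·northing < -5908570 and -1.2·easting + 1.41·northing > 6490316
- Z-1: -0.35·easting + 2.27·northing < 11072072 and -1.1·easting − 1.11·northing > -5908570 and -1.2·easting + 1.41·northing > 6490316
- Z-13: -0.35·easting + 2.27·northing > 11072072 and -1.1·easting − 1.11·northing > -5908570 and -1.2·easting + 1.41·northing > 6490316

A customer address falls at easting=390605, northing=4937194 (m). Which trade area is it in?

Z-12

-0.35·390605 + 2.27·4937194 = 11070718.630, which is < 11072072
-1.1·390605 − 1.11·4937194 = -5909950.840, which is < -5908570
-1.2·390605 + 1.41·4937194 = 6492717.540, which is > 6490316
This sign pattern matches Z-12.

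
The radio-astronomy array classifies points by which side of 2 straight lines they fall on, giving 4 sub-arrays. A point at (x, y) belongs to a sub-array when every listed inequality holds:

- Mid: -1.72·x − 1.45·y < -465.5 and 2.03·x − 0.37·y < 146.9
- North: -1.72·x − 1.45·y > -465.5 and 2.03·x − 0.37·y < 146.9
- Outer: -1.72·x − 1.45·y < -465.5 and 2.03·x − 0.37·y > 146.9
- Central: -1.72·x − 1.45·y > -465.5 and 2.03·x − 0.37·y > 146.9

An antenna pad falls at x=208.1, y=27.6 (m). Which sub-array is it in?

-1.72·208.1 − 1.45·27.6 = -397.952, which is > -465.5
2.03·208.1 − 0.37·27.6 = 412.231, which is > 146.9
This sign pattern matches Central.

Central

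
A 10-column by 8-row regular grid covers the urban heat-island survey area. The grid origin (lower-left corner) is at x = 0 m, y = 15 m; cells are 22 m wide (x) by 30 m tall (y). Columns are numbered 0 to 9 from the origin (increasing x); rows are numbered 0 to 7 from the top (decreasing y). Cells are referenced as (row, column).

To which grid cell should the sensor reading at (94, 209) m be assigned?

(1, 4)

Column index: ⌊(94 − 0) / 22⌋ = ⌊4.273⌋ = 4
Row offset from origin: ⌊(209 − 15) / 30⌋ = ⌊6.467⌋ = 6 → row 1 (counted from top)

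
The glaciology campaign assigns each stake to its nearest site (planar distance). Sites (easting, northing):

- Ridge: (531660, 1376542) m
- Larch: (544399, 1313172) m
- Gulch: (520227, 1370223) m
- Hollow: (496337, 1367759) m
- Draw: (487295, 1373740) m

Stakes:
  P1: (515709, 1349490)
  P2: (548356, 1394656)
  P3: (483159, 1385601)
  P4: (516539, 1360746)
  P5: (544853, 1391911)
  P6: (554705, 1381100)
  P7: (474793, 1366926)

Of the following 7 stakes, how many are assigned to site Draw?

P1 → Gulch
P2 → Ridge
P3 → Draw
P4 → Gulch
P5 → Ridge
P6 → Ridge
P7 → Draw
2 of the 7 go to Draw.

2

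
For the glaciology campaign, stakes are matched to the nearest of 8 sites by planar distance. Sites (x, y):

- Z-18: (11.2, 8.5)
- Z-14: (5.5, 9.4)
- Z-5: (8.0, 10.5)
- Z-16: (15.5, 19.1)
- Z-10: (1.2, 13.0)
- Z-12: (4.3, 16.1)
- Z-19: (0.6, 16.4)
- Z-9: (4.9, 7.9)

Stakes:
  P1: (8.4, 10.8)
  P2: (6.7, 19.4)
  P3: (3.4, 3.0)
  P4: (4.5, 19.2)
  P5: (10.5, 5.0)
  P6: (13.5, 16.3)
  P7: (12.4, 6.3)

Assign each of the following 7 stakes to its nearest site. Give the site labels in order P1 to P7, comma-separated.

Z-5, Z-12, Z-9, Z-12, Z-18, Z-16, Z-18

P1 → Z-5 (d²=0.25)
P2 → Z-12 (d²=16.65)
P3 → Z-9 (d²=26.26)
P4 → Z-12 (d²=9.65)
P5 → Z-18 (d²=12.74)
P6 → Z-16 (d²=11.84)
P7 → Z-18 (d²=6.28)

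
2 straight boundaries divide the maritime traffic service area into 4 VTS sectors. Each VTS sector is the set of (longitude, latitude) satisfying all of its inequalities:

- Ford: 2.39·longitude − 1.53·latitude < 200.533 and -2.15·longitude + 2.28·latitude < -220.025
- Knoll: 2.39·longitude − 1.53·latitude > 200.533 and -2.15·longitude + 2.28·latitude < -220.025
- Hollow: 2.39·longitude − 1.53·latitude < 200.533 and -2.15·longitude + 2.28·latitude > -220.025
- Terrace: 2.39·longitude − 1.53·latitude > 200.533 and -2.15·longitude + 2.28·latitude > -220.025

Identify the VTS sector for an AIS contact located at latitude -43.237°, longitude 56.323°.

Terrace

2.39·56.323 − 1.53·-43.237 = 200.765, which is > 200.533
-2.15·56.323 + 2.28·-43.237 = -219.675, which is > -220.025
This sign pattern matches Terrace.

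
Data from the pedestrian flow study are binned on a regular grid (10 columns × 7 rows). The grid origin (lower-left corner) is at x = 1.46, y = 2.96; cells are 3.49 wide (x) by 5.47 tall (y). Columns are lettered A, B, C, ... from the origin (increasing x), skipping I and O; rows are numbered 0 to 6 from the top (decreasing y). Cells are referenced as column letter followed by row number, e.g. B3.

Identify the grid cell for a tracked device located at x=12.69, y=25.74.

Column index: ⌊(12.69 − 1.46) / 3.49⌋ = ⌊3.218⌋ = 3 → column D
Row offset from origin: ⌊(25.74 − 2.96) / 5.47⌋ = ⌊4.165⌋ = 4 → row 2 (counted from top)

D2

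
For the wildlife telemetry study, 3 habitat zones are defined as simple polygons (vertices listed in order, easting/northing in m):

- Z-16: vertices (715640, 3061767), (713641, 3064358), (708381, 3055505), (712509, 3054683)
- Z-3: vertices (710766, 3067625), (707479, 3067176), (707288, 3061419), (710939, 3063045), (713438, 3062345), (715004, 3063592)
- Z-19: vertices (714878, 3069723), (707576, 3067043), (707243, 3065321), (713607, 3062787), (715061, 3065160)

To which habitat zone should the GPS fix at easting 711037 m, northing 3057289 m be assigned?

Cast a ray rightward from (711037, 3057289). For each polygon, the edges (by vertex number in listed order) whose endpoints lie on opposite sides of northing = 3057289, where each meets that height, and whether that is right or left of the point:
Z-16: 2–3 at easting≈709441.0 (left), 4–1 at easting≈713660.8 (right) → 1 crossing.
Z-3: no edge straddles that height → 0 crossings.
Z-19: no edge straddles that height → 0 crossings.
Only Z-16 has an odd count, so the point is inside Z-16.

Z-16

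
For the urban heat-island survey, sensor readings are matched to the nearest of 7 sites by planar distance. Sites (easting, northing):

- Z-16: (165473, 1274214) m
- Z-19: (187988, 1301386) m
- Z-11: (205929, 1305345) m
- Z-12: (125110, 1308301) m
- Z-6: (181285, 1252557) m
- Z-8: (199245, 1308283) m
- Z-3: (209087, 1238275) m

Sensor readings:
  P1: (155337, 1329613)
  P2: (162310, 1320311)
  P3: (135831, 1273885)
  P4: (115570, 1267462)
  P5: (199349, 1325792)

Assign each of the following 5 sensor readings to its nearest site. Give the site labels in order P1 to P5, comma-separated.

P1 → Z-12 (d²=1367872873.00)
P2 → Z-19 (d²=1017515309.00)
P3 → Z-16 (d²=878756405.00)
P4 → Z-12 (d²=1758835521.00)
P5 → Z-8 (d²=306575897.00)

Z-12, Z-19, Z-16, Z-12, Z-8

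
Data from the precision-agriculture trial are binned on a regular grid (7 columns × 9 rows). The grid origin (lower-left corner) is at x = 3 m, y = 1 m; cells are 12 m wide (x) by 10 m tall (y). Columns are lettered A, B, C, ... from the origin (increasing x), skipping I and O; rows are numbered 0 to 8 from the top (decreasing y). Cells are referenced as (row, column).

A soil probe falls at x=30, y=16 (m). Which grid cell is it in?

Column index: ⌊(30 − 3) / 12⌋ = ⌊2.250⌋ = 2 → column C
Row offset from origin: ⌊(16 − 1) / 10⌋ = ⌊1.500⌋ = 1 → row 7 (counted from top)

(7, C)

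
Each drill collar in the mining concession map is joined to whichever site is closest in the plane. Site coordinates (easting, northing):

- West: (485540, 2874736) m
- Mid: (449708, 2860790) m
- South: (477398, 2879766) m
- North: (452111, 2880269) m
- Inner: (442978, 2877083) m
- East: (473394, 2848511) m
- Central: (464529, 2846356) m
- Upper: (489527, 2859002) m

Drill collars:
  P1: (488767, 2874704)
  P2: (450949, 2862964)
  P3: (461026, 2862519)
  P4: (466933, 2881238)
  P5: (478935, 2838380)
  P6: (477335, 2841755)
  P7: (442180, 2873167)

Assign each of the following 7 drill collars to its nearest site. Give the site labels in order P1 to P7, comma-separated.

P1 → West (d²=10414553.00)
P2 → Mid (d²=6266357.00)
P3 → Mid (d²=131086565.00)
P4 → South (d²=111683009.00)
P5 → East (d²=133339842.00)
P6 → East (d²=61175017.00)
P7 → Inner (d²=15971860.00)

West, Mid, Mid, South, East, East, Inner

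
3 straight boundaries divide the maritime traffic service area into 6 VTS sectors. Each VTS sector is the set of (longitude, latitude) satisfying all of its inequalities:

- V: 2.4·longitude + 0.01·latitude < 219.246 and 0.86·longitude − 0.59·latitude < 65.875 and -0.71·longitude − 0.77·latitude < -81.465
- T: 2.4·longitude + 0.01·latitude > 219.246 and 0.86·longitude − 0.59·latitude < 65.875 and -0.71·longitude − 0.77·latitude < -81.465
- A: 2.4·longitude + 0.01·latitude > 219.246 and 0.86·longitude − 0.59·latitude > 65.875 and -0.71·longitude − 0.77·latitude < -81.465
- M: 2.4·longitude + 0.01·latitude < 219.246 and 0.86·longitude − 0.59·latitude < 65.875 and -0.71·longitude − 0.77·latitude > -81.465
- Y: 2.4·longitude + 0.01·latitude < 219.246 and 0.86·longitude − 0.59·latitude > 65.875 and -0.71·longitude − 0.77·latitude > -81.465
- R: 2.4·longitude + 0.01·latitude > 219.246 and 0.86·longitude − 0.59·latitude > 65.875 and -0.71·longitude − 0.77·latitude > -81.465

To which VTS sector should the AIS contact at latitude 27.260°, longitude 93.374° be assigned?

2.4·93.374 + 0.01·27.260 = 224.370, which is > 219.246
0.86·93.374 − 0.59·27.260 = 64.218, which is < 65.875
-0.71·93.374 − 0.77·27.260 = -87.286, which is < -81.465
This sign pattern matches T.

T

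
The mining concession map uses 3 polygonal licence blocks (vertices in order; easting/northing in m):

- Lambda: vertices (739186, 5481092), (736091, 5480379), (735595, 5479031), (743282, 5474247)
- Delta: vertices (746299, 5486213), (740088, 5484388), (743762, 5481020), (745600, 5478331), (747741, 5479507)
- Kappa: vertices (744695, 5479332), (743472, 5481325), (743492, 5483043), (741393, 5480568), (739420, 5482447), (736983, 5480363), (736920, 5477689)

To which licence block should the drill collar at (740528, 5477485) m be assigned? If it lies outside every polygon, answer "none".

Cast a ray rightward from (740528, 5477485). For each polygon, the edges (by vertex number in listed order) whose endpoints lie on opposite sides of northing = 5477485, where each meets that height, and whether that is right or left of the point:
Lambda: 3–4 at easting≈738079.1 (left), 4–1 at easting≈741344.4 (right) → 1 crossing.
Delta: no edge straddles that height → 0 crossings.
Kappa: no edge straddles that height → 0 crossings.
Only Lambda has an odd count, so the point is inside Lambda.

Lambda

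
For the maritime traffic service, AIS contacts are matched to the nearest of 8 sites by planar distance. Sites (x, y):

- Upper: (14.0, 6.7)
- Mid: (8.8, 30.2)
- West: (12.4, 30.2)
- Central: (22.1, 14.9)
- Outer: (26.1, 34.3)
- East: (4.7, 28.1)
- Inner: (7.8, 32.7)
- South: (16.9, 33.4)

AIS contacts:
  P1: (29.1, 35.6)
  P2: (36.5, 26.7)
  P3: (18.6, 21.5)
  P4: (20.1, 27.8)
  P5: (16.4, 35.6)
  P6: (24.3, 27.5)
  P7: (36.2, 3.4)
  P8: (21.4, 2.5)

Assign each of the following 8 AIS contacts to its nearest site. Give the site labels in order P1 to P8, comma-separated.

P1 → Outer (d²=10.69)
P2 → Outer (d²=165.92)
P3 → Central (d²=55.81)
P4 → South (d²=41.60)
P5 → South (d²=5.09)
P6 → Outer (d²=49.48)
P7 → Central (d²=331.06)
P8 → Upper (d²=72.40)

Outer, Outer, Central, South, South, Outer, Central, Upper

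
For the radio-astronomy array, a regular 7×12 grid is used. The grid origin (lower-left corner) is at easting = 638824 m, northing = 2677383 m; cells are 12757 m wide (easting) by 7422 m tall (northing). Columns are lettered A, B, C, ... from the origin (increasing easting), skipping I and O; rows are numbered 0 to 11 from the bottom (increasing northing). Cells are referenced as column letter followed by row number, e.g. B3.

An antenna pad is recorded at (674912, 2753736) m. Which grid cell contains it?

C10

Column index: ⌊(674912 − 638824) / 12757⌋ = ⌊2.829⌋ = 2 → column C
Row offset from origin: ⌊(2753736 − 2677383) / 7422⌋ = ⌊10.287⌋ = 10 → row 10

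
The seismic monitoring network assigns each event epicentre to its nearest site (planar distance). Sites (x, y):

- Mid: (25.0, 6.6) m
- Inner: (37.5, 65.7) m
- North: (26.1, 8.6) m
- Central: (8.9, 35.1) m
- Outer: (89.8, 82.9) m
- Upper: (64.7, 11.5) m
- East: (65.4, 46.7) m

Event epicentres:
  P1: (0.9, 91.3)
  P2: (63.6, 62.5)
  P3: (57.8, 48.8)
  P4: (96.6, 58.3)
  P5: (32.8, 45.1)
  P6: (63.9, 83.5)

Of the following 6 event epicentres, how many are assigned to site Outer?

2

P1 → Inner
P2 → East
P3 → East
P4 → Outer
P5 → Inner
P6 → Outer
2 of the 6 go to Outer.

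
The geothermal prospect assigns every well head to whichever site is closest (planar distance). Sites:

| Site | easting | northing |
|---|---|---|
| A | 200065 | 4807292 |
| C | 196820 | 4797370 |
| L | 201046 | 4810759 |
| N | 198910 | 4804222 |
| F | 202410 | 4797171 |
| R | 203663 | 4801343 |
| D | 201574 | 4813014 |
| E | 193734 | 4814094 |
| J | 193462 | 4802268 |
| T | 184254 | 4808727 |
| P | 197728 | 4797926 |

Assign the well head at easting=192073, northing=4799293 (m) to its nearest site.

Squared distances to each site:
A: 127856065.000; C: 26231938.000; L: 211983885.000; N: 71039610.000; F: 111356453.000; R: 138530600.000; D: 278534842.000; E: 221828522.000; J: 10779946.000; T: 150137117.000; P: 33847714.000.
Minimum at J.

J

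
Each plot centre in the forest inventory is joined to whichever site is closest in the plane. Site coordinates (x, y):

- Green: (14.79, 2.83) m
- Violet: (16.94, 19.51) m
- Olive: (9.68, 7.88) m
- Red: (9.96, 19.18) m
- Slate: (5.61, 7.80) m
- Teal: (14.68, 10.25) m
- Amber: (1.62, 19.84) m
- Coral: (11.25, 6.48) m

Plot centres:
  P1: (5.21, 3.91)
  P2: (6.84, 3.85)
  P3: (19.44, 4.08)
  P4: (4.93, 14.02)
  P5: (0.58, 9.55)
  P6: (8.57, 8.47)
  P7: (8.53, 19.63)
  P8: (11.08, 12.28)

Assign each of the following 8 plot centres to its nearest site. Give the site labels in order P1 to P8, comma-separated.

Slate, Slate, Green, Slate, Slate, Olive, Red, Teal

P1 → Slate (d²=15.29)
P2 → Slate (d²=17.12)
P3 → Green (d²=23.19)
P4 → Slate (d²=39.15)
P5 → Slate (d²=28.36)
P6 → Olive (d²=1.58)
P7 → Red (d²=2.25)
P8 → Teal (d²=17.08)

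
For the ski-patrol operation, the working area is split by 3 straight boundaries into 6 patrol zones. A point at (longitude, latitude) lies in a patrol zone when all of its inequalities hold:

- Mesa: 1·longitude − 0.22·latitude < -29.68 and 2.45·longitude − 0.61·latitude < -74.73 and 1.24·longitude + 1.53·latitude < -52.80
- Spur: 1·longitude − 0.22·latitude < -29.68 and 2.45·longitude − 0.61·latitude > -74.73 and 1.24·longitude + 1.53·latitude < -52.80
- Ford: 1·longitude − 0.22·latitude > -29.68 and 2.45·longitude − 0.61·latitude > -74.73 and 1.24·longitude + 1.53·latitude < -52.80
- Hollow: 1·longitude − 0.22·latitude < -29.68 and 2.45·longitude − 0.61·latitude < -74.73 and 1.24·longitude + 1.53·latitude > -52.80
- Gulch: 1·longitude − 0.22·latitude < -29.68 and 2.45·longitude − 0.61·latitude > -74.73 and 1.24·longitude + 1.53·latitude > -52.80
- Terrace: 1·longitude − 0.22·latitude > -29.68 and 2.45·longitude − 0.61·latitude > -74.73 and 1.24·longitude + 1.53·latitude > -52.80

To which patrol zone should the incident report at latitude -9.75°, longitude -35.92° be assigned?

Mesa

1·-35.92 − 0.22·-9.75 = -33.775, which is < -29.68
2.45·-35.92 − 0.61·-9.75 = -82.056, which is < -74.73
1.24·-35.92 + 1.53·-9.75 = -59.458, which is < -52.80
This sign pattern matches Mesa.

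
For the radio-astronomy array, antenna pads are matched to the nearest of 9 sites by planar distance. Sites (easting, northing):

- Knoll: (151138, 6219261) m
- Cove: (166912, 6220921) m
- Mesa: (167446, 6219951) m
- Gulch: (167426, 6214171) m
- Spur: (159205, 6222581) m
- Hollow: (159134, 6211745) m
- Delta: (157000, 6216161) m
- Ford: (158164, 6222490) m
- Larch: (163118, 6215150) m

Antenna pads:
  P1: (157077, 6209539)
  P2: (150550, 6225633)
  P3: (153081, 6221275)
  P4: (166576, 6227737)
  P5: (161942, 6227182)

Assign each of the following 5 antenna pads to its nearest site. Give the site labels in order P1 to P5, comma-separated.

P1 → Hollow (d²=9097685.00)
P2 → Knoll (d²=40948128.00)
P3 → Knoll (d²=7831445.00)
P4 → Cove (d²=46570752.00)
P5 → Spur (d²=28660370.00)

Hollow, Knoll, Knoll, Cove, Spur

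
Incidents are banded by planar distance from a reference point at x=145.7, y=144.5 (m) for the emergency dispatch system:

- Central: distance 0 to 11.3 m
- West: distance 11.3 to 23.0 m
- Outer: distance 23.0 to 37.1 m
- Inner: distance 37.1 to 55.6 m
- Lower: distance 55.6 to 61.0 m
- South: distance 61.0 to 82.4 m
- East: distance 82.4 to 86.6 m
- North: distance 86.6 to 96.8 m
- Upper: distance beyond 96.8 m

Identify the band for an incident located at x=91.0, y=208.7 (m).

Distance = √((91.0−145.7)² + (208.7−144.5)²) = √(2992.090 + 4121.640) = 84.343 m.
82.4 ≤ 84.343 < 86.6 → East.

East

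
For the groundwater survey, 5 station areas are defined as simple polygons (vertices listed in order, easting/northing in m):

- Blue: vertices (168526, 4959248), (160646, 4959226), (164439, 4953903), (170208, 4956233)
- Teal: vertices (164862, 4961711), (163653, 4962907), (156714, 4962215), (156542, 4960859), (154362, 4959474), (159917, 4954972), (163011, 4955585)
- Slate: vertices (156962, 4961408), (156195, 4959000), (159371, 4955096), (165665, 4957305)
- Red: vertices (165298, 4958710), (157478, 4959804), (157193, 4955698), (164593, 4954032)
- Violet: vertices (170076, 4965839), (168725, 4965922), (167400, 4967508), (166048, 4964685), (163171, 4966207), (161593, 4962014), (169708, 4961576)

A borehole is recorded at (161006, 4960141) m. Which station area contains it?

Cast a ray rightward from (161006, 4960141). For each polygon, the edges (by vertex number in listed order) whose endpoints lie on opposite sides of northing = 4960141, where each meets that height, and whether that is right or left of the point:
Blue: no edge straddles that height → 0 crossings.
Teal: 4–5 at easting≈155411.9 (left), 7–1 at easting≈164387.6 (right) → 1 crossing.
Slate: 1–2 at easting≈156558.4 (left), 4–1 at easting≈159649.5 (left) → 0 crossings.
Red: no edge straddles that height → 0 crossings.
Violet: no edge straddles that height → 0 crossings.
Only Teal has an odd count, so the point is inside Teal.

Teal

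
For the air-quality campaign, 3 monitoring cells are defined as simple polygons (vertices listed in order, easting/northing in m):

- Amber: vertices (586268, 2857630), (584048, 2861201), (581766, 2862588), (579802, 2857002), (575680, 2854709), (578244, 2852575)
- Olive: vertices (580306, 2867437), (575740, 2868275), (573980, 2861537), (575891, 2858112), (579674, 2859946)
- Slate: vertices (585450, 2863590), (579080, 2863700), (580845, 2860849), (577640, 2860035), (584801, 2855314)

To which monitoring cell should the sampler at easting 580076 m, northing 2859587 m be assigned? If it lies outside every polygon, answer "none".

Cast a ray rightward from (580076, 2859587). For each polygon, the edges (by vertex number in listed order) whose endpoints lie on opposite sides of northing = 2859587, where each meets that height, and whether that is right or left of the point:
Amber: 1–2 at easting≈585051.4 (right), 3–4 at easting≈580710.9 (right) → 2 crossings.
Olive: 3–4 at easting≈575068.0 (left), 4–5 at easting≈578933.5 (left) → 0 crossings.
Slate: 4–5 at easting≈578319.5 (left), 5–1 at easting≈585136.1 (right) → 1 crossing.
Only Slate has an odd count, so the point is inside Slate.

Slate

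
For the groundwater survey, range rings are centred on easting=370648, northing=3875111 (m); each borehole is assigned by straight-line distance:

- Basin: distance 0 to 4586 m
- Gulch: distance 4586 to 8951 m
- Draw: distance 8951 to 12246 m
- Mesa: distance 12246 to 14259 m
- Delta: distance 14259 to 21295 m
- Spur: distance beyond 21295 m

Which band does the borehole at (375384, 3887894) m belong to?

Distance = √((375384−370648)² + (3887894−3875111)²) = √(22429696.000 + 163405089.000) = 13632.123 m.
12246 ≤ 13632.123 < 14259 → Mesa.

Mesa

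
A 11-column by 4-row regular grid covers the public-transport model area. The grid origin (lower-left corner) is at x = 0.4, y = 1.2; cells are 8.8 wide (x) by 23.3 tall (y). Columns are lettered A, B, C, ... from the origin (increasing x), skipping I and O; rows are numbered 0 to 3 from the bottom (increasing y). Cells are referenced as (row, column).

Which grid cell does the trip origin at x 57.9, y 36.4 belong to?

(1, G)

Column index: ⌊(57.9 − 0.4) / 8.8⌋ = ⌊6.534⌋ = 6 → column G
Row offset from origin: ⌊(36.4 − 1.2) / 23.3⌋ = ⌊1.511⌋ = 1 → row 1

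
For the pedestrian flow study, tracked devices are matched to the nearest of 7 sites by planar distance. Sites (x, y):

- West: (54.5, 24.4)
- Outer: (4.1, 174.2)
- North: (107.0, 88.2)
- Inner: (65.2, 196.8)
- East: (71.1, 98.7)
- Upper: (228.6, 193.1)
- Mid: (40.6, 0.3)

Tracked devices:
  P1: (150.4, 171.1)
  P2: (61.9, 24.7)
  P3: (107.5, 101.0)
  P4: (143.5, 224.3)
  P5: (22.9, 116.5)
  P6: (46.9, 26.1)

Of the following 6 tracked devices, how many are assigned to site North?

P1 → Upper
P2 → West
P3 → North
P4 → Inner
P5 → East
P6 → West
1 of the 6 goes to North.

1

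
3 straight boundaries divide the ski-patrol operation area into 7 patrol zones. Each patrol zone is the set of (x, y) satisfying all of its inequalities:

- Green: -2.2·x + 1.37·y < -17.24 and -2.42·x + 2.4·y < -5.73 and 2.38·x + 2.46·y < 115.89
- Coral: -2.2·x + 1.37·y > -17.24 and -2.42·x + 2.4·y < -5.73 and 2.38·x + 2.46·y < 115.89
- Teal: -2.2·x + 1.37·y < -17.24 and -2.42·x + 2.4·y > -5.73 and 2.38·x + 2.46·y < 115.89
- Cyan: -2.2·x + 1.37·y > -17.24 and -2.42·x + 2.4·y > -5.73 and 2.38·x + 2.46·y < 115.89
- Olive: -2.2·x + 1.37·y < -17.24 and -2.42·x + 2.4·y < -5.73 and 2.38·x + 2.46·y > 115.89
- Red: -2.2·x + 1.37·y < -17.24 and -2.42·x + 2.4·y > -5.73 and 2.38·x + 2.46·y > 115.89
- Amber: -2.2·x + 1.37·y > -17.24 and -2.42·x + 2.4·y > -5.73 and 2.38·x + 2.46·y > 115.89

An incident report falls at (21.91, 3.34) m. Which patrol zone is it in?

-2.2·21.91 + 1.37·3.34 = -43.626, which is < -17.24
-2.42·21.91 + 2.4·3.34 = -45.006, which is < -5.73
2.38·21.91 + 2.46·3.34 = 60.362, which is < 115.89
This sign pattern matches Green.

Green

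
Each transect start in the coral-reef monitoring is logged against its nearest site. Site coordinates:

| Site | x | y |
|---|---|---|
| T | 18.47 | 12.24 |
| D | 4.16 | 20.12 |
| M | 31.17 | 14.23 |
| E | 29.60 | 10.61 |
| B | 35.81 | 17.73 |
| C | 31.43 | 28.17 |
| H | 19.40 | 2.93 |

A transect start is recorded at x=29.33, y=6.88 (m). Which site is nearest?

Squared distances to each site:
T: 146.669; D: 808.826; M: 57.408; E: 13.986; B: 159.713; C: 457.674; H: 114.207.
Minimum at E.

E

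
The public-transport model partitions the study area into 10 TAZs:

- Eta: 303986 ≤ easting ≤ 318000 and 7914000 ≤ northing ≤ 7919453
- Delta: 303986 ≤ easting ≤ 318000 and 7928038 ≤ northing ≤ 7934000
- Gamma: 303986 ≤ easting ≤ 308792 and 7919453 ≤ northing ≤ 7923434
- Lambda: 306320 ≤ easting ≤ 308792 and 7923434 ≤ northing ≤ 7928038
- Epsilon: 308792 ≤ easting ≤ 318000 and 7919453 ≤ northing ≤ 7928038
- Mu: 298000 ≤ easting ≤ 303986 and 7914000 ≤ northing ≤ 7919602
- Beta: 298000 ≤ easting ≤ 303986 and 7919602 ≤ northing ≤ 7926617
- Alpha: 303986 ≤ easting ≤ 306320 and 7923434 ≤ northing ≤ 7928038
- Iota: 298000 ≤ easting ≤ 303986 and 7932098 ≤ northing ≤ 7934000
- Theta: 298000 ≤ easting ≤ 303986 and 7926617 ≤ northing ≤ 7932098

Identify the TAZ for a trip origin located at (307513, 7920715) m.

Gamma

The point has easting = 307513 and northing = 7920715.
Only Gamma satisfies 303986 ≤ easting ≤ 308792 and 7919453 ≤ northing ≤ 7923434.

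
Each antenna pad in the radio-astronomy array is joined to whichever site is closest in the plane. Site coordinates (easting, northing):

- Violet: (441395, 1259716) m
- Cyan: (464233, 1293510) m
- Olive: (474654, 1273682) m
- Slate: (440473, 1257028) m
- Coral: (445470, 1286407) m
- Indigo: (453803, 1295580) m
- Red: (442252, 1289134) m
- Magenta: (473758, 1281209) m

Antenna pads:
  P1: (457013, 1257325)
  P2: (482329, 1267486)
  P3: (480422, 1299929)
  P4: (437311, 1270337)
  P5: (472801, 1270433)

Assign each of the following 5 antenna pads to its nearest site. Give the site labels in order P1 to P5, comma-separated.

P1 → Violet (d²=249638805.00)
P2 → Olive (d²=97296041.00)
P3 → Cyan (d²=303287282.00)
P4 → Violet (d²=129484697.00)
P5 → Olive (d²=13989610.00)

Violet, Olive, Cyan, Violet, Olive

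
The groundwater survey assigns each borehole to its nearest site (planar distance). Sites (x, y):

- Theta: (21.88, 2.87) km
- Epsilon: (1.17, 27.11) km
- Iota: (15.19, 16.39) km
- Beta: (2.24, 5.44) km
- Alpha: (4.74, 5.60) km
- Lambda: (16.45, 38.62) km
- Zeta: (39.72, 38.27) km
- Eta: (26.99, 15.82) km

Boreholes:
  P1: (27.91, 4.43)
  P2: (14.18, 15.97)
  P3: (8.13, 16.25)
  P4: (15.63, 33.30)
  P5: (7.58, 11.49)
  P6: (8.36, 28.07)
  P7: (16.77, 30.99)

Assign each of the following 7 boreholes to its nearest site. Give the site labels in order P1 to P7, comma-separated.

Theta, Iota, Iota, Lambda, Alpha, Epsilon, Lambda

P1 → Theta (d²=38.79)
P2 → Iota (d²=1.20)
P3 → Iota (d²=49.86)
P4 → Lambda (d²=28.97)
P5 → Alpha (d²=42.76)
P6 → Epsilon (d²=52.62)
P7 → Lambda (d²=58.32)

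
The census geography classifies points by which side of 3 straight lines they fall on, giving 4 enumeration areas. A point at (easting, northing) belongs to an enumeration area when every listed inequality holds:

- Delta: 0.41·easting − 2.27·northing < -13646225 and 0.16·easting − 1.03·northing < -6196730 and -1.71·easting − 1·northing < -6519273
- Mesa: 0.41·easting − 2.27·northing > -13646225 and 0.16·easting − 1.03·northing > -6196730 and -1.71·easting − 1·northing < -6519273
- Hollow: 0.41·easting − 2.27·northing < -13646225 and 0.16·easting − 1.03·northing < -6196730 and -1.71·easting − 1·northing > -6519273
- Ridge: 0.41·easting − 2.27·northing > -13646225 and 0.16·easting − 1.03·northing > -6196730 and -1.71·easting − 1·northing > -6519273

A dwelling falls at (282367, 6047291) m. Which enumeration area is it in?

0.41·282367 − 2.27·6047291 = -13611580.100, which is > -13646225
0.16·282367 − 1.03·6047291 = -6183531.010, which is > -6196730
-1.71·282367 − 1·6047291 = -6530138.570, which is < -6519273
This sign pattern matches Mesa.

Mesa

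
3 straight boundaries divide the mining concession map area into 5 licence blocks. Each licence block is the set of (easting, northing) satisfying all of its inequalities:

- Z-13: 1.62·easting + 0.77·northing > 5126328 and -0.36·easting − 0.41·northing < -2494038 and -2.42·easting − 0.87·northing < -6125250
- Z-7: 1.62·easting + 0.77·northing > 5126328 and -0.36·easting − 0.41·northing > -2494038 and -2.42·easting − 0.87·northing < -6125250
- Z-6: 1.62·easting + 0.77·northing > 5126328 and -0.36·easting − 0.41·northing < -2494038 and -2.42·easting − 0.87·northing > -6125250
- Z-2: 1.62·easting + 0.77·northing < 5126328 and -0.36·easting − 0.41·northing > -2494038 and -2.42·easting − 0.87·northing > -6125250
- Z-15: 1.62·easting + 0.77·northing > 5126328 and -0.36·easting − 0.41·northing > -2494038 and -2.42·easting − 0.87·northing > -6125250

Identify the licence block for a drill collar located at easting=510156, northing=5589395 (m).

Z-15

1.62·510156 + 0.77·5589395 = 5130286.870, which is > 5126328
-0.36·510156 − 0.41·5589395 = -2475308.110, which is > -2494038
-2.42·510156 − 0.87·5589395 = -6097351.170, which is > -6125250
This sign pattern matches Z-15.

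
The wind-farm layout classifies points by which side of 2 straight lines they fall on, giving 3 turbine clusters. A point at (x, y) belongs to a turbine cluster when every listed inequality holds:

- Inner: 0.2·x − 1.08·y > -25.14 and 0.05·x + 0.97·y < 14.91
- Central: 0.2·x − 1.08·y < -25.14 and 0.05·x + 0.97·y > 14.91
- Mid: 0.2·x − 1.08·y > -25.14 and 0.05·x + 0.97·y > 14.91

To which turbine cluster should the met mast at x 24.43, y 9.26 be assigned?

0.2·24.43 − 1.08·9.26 = -5.115, which is > -25.14
0.05·24.43 + 0.97·9.26 = 10.204, which is < 14.91
This sign pattern matches Inner.

Inner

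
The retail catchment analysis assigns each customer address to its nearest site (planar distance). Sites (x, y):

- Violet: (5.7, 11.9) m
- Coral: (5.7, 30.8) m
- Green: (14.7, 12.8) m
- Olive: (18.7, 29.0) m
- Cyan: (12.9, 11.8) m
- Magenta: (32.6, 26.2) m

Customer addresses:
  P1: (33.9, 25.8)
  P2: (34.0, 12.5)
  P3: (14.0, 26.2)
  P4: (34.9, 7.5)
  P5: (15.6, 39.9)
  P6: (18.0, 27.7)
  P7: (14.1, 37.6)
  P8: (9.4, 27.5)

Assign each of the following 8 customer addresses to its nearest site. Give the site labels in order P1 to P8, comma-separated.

Magenta, Magenta, Olive, Magenta, Olive, Olive, Olive, Coral

P1 → Magenta (d²=1.85)
P2 → Magenta (d²=189.65)
P3 → Olive (d²=29.93)
P4 → Magenta (d²=354.98)
P5 → Olive (d²=128.42)
P6 → Olive (d²=2.18)
P7 → Olive (d²=95.12)
P8 → Coral (d²=24.58)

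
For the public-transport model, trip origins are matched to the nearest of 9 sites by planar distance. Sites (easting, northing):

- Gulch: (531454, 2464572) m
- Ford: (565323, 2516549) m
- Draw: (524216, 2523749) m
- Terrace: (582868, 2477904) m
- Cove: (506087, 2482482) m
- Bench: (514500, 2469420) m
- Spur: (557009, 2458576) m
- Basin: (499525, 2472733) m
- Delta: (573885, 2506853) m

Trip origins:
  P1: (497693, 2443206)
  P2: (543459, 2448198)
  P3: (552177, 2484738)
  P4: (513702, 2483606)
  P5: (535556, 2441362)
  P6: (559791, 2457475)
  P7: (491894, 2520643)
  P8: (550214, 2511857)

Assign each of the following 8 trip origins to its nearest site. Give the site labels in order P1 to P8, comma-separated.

P1 → Basin (d²=875199953.00)
P2 → Spur (d²=291305384.00)
P3 → Spur (d²=707798468.00)
P4 → Cove (d²=59251601.00)
P5 → Gulch (d²=555530504.00)
P6 → Spur (d²=8951725.00)
P7 → Draw (d²=1054358920.00)
P8 → Ford (d²=250296745.00)

Basin, Spur, Spur, Cove, Gulch, Spur, Draw, Ford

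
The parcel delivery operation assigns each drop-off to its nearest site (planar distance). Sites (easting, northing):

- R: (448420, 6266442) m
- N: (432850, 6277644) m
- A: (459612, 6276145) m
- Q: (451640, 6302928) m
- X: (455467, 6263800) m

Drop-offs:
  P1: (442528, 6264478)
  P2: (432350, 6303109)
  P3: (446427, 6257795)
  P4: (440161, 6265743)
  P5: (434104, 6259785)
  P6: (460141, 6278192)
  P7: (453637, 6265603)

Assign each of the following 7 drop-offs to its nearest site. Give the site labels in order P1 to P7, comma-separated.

P1 → R (d²=38572960.00)
P2 → Q (d²=372136861.00)
P3 → R (d²=78742658.00)
P4 → R (d²=68699682.00)
P5 → R (d²=249263505.00)
P6 → A (d²=4470050.00)
P7 → X (d²=6599709.00)

R, Q, R, R, R, A, X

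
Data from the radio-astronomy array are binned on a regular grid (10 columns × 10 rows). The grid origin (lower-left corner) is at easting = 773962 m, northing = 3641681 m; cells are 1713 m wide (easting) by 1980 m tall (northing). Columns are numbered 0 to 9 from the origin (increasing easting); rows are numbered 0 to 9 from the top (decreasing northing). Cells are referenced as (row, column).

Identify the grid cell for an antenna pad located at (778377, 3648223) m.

Column index: ⌊(778377 − 773962) / 1713⌋ = ⌊2.577⌋ = 2
Row offset from origin: ⌊(3648223 − 3641681) / 1980⌋ = ⌊3.304⌋ = 3 → row 6 (counted from top)

(6, 2)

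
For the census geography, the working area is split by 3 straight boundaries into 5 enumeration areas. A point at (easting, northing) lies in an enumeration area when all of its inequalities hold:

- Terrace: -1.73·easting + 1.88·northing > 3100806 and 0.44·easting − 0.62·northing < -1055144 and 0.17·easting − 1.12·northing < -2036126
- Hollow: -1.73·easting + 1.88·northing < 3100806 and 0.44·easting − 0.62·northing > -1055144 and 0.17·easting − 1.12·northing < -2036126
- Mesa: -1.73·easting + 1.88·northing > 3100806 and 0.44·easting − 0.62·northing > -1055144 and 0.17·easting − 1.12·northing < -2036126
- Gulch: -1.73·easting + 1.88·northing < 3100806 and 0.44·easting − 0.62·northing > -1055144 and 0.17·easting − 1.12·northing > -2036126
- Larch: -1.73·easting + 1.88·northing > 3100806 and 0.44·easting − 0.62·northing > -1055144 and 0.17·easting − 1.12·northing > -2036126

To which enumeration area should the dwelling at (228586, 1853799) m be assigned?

Hollow

-1.73·228586 + 1.88·1853799 = 3089688.340, which is < 3100806
0.44·228586 − 0.62·1853799 = -1048777.540, which is > -1055144
0.17·228586 − 1.12·1853799 = -2037395.260, which is < -2036126
This sign pattern matches Hollow.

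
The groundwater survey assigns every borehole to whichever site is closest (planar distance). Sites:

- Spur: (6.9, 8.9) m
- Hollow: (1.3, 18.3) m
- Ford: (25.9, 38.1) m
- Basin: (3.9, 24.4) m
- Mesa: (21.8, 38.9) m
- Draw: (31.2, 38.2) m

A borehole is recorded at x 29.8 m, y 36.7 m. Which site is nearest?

Squared distances to each site:
Spur: 1297.250; Hollow: 1150.810; Ford: 17.170; Basin: 822.100; Mesa: 68.840; Draw: 4.210.
Minimum at Draw.

Draw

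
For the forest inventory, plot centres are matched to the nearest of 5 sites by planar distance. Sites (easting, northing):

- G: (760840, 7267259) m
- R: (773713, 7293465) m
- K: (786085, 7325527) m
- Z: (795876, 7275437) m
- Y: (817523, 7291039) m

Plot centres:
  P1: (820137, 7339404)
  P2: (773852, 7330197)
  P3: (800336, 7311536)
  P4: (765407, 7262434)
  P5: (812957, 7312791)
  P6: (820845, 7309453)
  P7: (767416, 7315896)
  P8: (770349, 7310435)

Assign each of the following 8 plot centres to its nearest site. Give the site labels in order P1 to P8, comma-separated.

P1 → K (d²=1352109833.00)
P2 → K (d²=171455189.00)
P3 → K (d²=398839082.00)
P4 → G (d²=44138114.00)
P5 → Y (d²=493997860.00)
P6 → Y (d²=350111080.00)
P7 → K (d²=441287722.00)
P8 → R (d²=299297396.00)

K, K, K, G, Y, Y, K, R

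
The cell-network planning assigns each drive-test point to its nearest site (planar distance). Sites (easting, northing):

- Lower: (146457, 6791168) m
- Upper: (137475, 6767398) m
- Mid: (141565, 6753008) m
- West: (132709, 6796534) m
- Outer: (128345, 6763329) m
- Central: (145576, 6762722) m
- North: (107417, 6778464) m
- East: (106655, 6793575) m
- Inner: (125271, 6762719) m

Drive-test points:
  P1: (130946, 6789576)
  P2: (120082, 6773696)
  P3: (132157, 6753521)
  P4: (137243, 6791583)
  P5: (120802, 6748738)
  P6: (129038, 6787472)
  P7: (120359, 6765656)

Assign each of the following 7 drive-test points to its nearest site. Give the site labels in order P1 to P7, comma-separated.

P1 → West (d²=51521933.00)
P2 → Inner (d²=147420250.00)
P3 → Mid (d²=88773633.00)
P4 → West (d²=45069557.00)
P5 → Inner (d²=215440322.00)
P6 → West (d²=95596085.00)
P7 → Inner (d²=32753713.00)

West, Inner, Mid, West, Inner, West, Inner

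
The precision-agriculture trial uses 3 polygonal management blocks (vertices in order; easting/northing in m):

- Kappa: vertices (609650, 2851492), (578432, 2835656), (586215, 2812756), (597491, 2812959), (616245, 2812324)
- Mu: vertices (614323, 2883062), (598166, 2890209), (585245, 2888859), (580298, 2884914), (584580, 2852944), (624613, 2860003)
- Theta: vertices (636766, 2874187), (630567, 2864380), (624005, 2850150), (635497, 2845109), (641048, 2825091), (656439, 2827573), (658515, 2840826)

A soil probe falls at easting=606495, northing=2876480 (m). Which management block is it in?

Mu

Cast a ray rightward from (606495, 2876480). For each polygon, the edges (by vertex number in listed order) whose endpoints lie on opposite sides of northing = 2876480, where each meets that height, and whether that is right or left of the point:
Kappa: no edge straddles that height → 0 crossings.
Mu: 4–5 at easting≈581427.6 (left), 6–1 at easting≈617260.2 (right) → 1 crossing.
Theta: no edge straddles that height → 0 crossings.
Only Mu has an odd count, so the point is inside Mu.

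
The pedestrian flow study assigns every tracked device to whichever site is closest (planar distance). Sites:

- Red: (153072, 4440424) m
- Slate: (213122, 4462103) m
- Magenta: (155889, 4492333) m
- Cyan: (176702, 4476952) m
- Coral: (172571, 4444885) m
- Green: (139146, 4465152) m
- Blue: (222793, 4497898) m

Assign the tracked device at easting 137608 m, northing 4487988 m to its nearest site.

Squared distances to each site:
Red: 2501469392.000; Slate: 6372397421.000; Magenta: 353073986.000; Cyan: 1650134132.000; Coral: 3080279978.000; Green: 523848340.000; Blue: 7354692325.000.
Minimum at Magenta.

Magenta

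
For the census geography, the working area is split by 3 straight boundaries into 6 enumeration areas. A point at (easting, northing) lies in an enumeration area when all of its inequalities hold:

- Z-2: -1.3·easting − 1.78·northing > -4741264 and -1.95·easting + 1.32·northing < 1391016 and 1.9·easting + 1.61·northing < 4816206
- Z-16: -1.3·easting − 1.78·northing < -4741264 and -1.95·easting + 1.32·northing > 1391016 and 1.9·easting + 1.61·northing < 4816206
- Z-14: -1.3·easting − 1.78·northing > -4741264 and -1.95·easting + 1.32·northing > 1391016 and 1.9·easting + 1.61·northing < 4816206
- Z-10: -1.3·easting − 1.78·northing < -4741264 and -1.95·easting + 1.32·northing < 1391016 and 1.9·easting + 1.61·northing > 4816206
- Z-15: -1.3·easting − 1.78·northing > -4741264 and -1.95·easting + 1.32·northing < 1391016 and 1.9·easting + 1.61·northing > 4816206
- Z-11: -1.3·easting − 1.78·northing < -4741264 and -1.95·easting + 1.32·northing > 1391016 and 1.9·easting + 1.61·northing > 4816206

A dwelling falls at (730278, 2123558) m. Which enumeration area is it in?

-1.3·730278 − 1.78·2123558 = -4729294.640, which is > -4741264
-1.95·730278 + 1.32·2123558 = 1379054.460, which is < 1391016
1.9·730278 + 1.61·2123558 = 4806456.580, which is < 4816206
This sign pattern matches Z-2.

Z-2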